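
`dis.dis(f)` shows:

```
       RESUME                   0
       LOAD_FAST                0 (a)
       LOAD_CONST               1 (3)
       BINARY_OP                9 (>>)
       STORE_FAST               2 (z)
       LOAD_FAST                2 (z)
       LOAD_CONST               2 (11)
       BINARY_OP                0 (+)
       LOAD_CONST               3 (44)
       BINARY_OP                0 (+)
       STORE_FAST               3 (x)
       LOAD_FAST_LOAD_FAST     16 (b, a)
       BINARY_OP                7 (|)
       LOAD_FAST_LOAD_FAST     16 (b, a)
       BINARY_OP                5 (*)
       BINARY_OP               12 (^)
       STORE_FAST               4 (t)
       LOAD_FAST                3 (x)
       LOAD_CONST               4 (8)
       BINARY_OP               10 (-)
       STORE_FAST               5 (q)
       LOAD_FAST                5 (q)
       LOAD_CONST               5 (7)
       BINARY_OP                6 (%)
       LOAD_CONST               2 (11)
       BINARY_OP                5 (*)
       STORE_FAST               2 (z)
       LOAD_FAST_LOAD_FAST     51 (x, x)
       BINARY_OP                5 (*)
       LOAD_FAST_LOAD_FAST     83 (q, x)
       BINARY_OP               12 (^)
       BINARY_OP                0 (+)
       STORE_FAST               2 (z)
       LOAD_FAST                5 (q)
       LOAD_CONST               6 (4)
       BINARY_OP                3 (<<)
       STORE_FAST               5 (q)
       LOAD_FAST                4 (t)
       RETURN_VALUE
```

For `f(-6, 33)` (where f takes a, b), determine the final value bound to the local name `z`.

LOAD_FAST a → push -6. Stack: [-6]
LOAD_CONST → push 3. Stack: [-6, 3]
BINARY_OP >> → -6 >> 3 = -1. Stack: [-1]
STORE_FAST z → z=-1. Stack: []
LOAD_FAST z → push -1. Stack: [-1]
LOAD_CONST → push 11. Stack: [-1, 11]
BINARY_OP + → -1 + 11 = 10. Stack: [10]
LOAD_CONST → push 44. Stack: [10, 44]
BINARY_OP + → 10 + 44 = 54. Stack: [54]
STORE_FAST x → x=54. Stack: []
LOAD_FAST_LOAD_FAST b,a → push 33,-6. Stack: [33, -6]
BINARY_OP | → 33 | -6 = -5. Stack: [-5]
LOAD_FAST_LOAD_FAST b,a → push 33,-6. Stack: [-5, 33, -6]
BINARY_OP * → 33 * -6 = -198. Stack: [-5, -198]
BINARY_OP ^ → -5 ^ -198 = 193. Stack: [193]
STORE_FAST t → t=193. Stack: []
LOAD_FAST x → push 54. Stack: [54]
LOAD_CONST → push 8. Stack: [54, 8]
BINARY_OP - → 54 - 8 = 46. Stack: [46]
STORE_FAST q → q=46. Stack: []
LOAD_FAST q → push 46. Stack: [46]
LOAD_CONST → push 7. Stack: [46, 7]
BINARY_OP % → 46 % 7 = 4. Stack: [4]
LOAD_CONST → push 11. Stack: [4, 11]
BINARY_OP * → 4 * 11 = 44. Stack: [44]
STORE_FAST z → z=44. Stack: []
LOAD_FAST_LOAD_FAST x,x → push 54,54. Stack: [54, 54]
BINARY_OP * → 54 * 54 = 2916. Stack: [2916]
LOAD_FAST_LOAD_FAST q,x → push 46,54. Stack: [2916, 46, 54]
BINARY_OP ^ → 46 ^ 54 = 24. Stack: [2916, 24]
BINARY_OP + → 2916 + 24 = 2940. Stack: [2940]
STORE_FAST z → z=2940. Stack: []
LOAD_FAST q → push 46. Stack: [46]
LOAD_CONST → push 4. Stack: [46, 4]
BINARY_OP << → 46 << 4 = 736. Stack: [736]
STORE_FAST q → q=736. Stack: []
LOAD_FAST t → push 193. Stack: [193]
RETURN_VALUE → return 193.

2940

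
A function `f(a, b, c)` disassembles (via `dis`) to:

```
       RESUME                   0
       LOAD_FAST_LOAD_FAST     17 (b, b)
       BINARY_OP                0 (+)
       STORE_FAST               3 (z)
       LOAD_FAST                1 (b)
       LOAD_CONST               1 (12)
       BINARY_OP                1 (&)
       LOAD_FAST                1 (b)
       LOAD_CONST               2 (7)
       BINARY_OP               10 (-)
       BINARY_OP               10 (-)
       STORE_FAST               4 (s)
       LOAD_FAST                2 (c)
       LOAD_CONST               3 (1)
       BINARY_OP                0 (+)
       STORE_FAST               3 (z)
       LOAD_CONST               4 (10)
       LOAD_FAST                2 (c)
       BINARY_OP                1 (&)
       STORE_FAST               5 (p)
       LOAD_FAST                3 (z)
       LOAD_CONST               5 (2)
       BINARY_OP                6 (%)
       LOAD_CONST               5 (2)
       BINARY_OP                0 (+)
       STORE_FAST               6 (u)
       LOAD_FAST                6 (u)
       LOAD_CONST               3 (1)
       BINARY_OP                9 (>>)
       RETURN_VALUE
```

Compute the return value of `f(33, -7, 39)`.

LOAD_FAST_LOAD_FAST b,b → push -7,-7. Stack: [-7, -7]
BINARY_OP + → -7 + -7 = -14. Stack: [-14]
STORE_FAST z → z=-14. Stack: []
LOAD_FAST b → push -7. Stack: [-7]
LOAD_CONST → push 12. Stack: [-7, 12]
BINARY_OP & → -7 & 12 = 8. Stack: [8]
LOAD_FAST b → push -7. Stack: [8, -7]
LOAD_CONST → push 7. Stack: [8, -7, 7]
BINARY_OP - → -7 - 7 = -14. Stack: [8, -14]
BINARY_OP - → 8 - -14 = 22. Stack: [22]
STORE_FAST s → s=22. Stack: []
LOAD_FAST c → push 39. Stack: [39]
LOAD_CONST → push 1. Stack: [39, 1]
BINARY_OP + → 39 + 1 = 40. Stack: [40]
STORE_FAST z → z=40. Stack: []
LOAD_CONST → push 10. Stack: [10]
LOAD_FAST c → push 39. Stack: [10, 39]
BINARY_OP & → 10 & 39 = 2. Stack: [2]
STORE_FAST p → p=2. Stack: []
LOAD_FAST z → push 40. Stack: [40]
LOAD_CONST → push 2. Stack: [40, 2]
BINARY_OP % → 40 % 2 = 0. Stack: [0]
LOAD_CONST → push 2. Stack: [0, 2]
BINARY_OP + → 0 + 2 = 2. Stack: [2]
STORE_FAST u → u=2. Stack: []
LOAD_FAST u → push 2. Stack: [2]
LOAD_CONST → push 1. Stack: [2, 1]
BINARY_OP >> → 2 >> 1 = 1. Stack: [1]
RETURN_VALUE → return 1.

1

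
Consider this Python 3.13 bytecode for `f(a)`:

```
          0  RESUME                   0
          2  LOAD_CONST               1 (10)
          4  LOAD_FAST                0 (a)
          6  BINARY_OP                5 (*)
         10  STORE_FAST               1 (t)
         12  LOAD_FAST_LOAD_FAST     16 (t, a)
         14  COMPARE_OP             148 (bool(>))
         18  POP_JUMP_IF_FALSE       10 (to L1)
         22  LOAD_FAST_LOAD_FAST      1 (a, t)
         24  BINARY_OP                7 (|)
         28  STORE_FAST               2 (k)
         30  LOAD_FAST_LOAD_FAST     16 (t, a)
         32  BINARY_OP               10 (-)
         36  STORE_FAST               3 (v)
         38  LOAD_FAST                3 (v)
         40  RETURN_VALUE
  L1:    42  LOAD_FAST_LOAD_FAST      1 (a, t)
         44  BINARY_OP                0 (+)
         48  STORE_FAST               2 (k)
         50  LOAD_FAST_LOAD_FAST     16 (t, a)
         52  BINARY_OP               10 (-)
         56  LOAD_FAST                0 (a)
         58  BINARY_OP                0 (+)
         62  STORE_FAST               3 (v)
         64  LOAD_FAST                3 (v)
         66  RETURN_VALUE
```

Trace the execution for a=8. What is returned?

72

LOAD_CONST → push 10. Stack: [10]
LOAD_FAST a → push 8. Stack: [10, 8]
BINARY_OP * → 10 * 8 = 80. Stack: [80]
STORE_FAST t → t=80. Stack: []
LOAD_FAST_LOAD_FAST t,a → push 80,8. Stack: [80, 8]
COMPARE_OP bool(>) → 80 vs 8 = True. Stack: [True]
POP_JUMP_IF_FALSE → pop True; no jump. Stack: []
LOAD_FAST_LOAD_FAST a,t → push 8,80. Stack: [8, 80]
BINARY_OP | → 8 | 80 = 88. Stack: [88]
STORE_FAST k → k=88. Stack: []
LOAD_FAST_LOAD_FAST t,a → push 80,8. Stack: [80, 8]
BINARY_OP - → 80 - 8 = 72. Stack: [72]
STORE_FAST v → v=72. Stack: []
LOAD_FAST v → push 72. Stack: [72]
RETURN_VALUE → return 72.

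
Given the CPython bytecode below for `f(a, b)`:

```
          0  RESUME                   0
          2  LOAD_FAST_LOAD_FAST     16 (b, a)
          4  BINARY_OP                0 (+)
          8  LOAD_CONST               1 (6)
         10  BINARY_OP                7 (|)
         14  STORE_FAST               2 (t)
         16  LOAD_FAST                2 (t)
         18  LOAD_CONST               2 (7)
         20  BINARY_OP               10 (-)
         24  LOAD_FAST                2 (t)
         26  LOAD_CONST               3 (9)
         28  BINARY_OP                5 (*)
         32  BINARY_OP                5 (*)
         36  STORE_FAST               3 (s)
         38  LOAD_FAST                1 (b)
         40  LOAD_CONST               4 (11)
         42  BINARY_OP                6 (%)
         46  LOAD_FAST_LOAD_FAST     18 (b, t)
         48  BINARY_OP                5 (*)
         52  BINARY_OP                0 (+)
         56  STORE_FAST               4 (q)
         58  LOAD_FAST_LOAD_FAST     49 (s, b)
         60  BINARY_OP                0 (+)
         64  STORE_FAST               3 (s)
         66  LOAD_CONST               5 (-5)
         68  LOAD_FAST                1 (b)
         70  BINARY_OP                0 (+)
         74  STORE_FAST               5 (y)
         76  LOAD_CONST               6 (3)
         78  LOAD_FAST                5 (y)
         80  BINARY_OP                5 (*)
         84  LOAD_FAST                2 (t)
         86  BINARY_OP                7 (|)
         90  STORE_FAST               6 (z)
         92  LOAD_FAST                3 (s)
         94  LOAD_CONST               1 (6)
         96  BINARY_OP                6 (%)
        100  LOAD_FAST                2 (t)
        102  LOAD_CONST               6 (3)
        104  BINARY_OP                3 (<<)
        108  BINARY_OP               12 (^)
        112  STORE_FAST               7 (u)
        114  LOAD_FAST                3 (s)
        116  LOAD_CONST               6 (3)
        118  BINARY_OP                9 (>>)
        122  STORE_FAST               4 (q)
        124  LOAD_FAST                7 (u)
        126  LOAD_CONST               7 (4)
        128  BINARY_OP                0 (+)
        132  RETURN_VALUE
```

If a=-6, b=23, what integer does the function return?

LOAD_FAST_LOAD_FAST b,a → push 23,-6. Stack: [23, -6]
BINARY_OP + → 23 + -6 = 17. Stack: [17]
LOAD_CONST → push 6. Stack: [17, 6]
BINARY_OP | → 17 | 6 = 23. Stack: [23]
STORE_FAST t → t=23. Stack: []
LOAD_FAST t → push 23. Stack: [23]
LOAD_CONST → push 7. Stack: [23, 7]
BINARY_OP - → 23 - 7 = 16. Stack: [16]
LOAD_FAST t → push 23. Stack: [16, 23]
LOAD_CONST → push 9. Stack: [16, 23, 9]
BINARY_OP * → 23 * 9 = 207. Stack: [16, 207]
BINARY_OP * → 16 * 207 = 3312. Stack: [3312]
STORE_FAST s → s=3312. Stack: []
LOAD_FAST b → push 23. Stack: [23]
LOAD_CONST → push 11. Stack: [23, 11]
BINARY_OP % → 23 % 11 = 1. Stack: [1]
LOAD_FAST_LOAD_FAST b,t → push 23,23. Stack: [1, 23, 23]
BINARY_OP * → 23 * 23 = 529. Stack: [1, 529]
BINARY_OP + → 1 + 529 = 530. Stack: [530]
STORE_FAST q → q=530. Stack: []
LOAD_FAST_LOAD_FAST s,b → push 3312,23. Stack: [3312, 23]
BINARY_OP + → 3312 + 23 = 3335. Stack: [3335]
STORE_FAST s → s=3335. Stack: []
LOAD_CONST → push -5. Stack: [-5]
LOAD_FAST b → push 23. Stack: [-5, 23]
BINARY_OP + → -5 + 23 = 18. Stack: [18]
STORE_FAST y → y=18. Stack: []
LOAD_CONST → push 3. Stack: [3]
LOAD_FAST y → push 18. Stack: [3, 18]
BINARY_OP * → 3 * 18 = 54. Stack: [54]
LOAD_FAST t → push 23. Stack: [54, 23]
BINARY_OP | → 54 | 23 = 55. Stack: [55]
STORE_FAST z → z=55. Stack: []
LOAD_FAST s → push 3335. Stack: [3335]
LOAD_CONST → push 6. Stack: [3335, 6]
BINARY_OP % → 3335 % 6 = 5. Stack: [5]
LOAD_FAST t → push 23. Stack: [5, 23]
LOAD_CONST → push 3. Stack: [5, 23, 3]
BINARY_OP << → 23 << 3 = 184. Stack: [5, 184]
BINARY_OP ^ → 5 ^ 184 = 189. Stack: [189]
STORE_FAST u → u=189. Stack: []
LOAD_FAST s → push 3335. Stack: [3335]
LOAD_CONST → push 3. Stack: [3335, 3]
BINARY_OP >> → 3335 >> 3 = 416. Stack: [416]
STORE_FAST q → q=416. Stack: []
LOAD_FAST u → push 189. Stack: [189]
LOAD_CONST → push 4. Stack: [189, 4]
BINARY_OP + → 189 + 4 = 193. Stack: [193]
RETURN_VALUE → return 193.

193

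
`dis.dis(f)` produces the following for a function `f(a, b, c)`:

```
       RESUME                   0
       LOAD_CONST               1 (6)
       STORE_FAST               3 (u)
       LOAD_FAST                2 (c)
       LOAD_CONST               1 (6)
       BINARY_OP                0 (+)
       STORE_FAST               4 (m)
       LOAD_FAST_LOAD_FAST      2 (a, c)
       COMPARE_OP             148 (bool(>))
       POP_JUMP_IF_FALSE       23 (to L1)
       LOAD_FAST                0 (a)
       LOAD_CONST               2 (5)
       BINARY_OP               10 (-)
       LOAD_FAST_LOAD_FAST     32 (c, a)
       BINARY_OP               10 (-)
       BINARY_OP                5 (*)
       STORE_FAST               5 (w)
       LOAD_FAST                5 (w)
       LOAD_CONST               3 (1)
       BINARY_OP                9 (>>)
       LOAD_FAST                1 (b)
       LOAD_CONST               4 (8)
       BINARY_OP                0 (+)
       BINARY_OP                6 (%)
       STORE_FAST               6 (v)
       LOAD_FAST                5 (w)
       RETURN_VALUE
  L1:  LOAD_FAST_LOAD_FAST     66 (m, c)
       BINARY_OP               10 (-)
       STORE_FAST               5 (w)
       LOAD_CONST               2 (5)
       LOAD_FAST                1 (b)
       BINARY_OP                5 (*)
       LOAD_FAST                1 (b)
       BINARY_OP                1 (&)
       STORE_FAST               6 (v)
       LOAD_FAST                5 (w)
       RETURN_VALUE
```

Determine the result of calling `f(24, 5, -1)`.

LOAD_CONST → push 6. Stack: [6]
STORE_FAST u → u=6. Stack: []
LOAD_FAST c → push -1. Stack: [-1]
LOAD_CONST → push 6. Stack: [-1, 6]
BINARY_OP + → -1 + 6 = 5. Stack: [5]
STORE_FAST m → m=5. Stack: []
LOAD_FAST_LOAD_FAST a,c → push 24,-1. Stack: [24, -1]
COMPARE_OP bool(>) → 24 vs -1 = True. Stack: [True]
POP_JUMP_IF_FALSE → pop True; no jump. Stack: []
LOAD_FAST a → push 24. Stack: [24]
LOAD_CONST → push 5. Stack: [24, 5]
BINARY_OP - → 24 - 5 = 19. Stack: [19]
LOAD_FAST_LOAD_FAST c,a → push -1,24. Stack: [19, -1, 24]
BINARY_OP - → -1 - 24 = -25. Stack: [19, -25]
BINARY_OP * → 19 * -25 = -475. Stack: [-475]
STORE_FAST w → w=-475. Stack: []
LOAD_FAST w → push -475. Stack: [-475]
LOAD_CONST → push 1. Stack: [-475, 1]
BINARY_OP >> → -475 >> 1 = -238. Stack: [-238]
LOAD_FAST b → push 5. Stack: [-238, 5]
LOAD_CONST → push 8. Stack: [-238, 5, 8]
BINARY_OP + → 5 + 8 = 13. Stack: [-238, 13]
BINARY_OP % → -238 % 13 = 9. Stack: [9]
STORE_FAST v → v=9. Stack: []
LOAD_FAST w → push -475. Stack: [-475]
RETURN_VALUE → return -475.

-475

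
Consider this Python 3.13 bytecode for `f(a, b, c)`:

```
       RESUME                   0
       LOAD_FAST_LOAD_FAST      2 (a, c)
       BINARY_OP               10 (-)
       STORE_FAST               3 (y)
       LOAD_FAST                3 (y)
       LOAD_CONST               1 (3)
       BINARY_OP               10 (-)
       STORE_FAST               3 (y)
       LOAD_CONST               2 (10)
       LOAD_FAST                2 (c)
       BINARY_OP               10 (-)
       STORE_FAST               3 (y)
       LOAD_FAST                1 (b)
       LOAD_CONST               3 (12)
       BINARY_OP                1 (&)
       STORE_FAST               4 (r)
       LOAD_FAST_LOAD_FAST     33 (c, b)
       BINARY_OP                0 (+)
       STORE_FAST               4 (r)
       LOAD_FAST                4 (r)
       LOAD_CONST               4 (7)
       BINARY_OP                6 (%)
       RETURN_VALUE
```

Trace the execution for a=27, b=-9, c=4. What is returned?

2

LOAD_FAST_LOAD_FAST a,c → push 27,4. Stack: [27, 4]
BINARY_OP - → 27 - 4 = 23. Stack: [23]
STORE_FAST y → y=23. Stack: []
LOAD_FAST y → push 23. Stack: [23]
LOAD_CONST → push 3. Stack: [23, 3]
BINARY_OP - → 23 - 3 = 20. Stack: [20]
STORE_FAST y → y=20. Stack: []
LOAD_CONST → push 10. Stack: [10]
LOAD_FAST c → push 4. Stack: [10, 4]
BINARY_OP - → 10 - 4 = 6. Stack: [6]
STORE_FAST y → y=6. Stack: []
LOAD_FAST b → push -9. Stack: [-9]
LOAD_CONST → push 12. Stack: [-9, 12]
BINARY_OP & → -9 & 12 = 4. Stack: [4]
STORE_FAST r → r=4. Stack: []
LOAD_FAST_LOAD_FAST c,b → push 4,-9. Stack: [4, -9]
BINARY_OP + → 4 + -9 = -5. Stack: [-5]
STORE_FAST r → r=-5. Stack: []
LOAD_FAST r → push -5. Stack: [-5]
LOAD_CONST → push 7. Stack: [-5, 7]
BINARY_OP % → -5 % 7 = 2. Stack: [2]
RETURN_VALUE → return 2.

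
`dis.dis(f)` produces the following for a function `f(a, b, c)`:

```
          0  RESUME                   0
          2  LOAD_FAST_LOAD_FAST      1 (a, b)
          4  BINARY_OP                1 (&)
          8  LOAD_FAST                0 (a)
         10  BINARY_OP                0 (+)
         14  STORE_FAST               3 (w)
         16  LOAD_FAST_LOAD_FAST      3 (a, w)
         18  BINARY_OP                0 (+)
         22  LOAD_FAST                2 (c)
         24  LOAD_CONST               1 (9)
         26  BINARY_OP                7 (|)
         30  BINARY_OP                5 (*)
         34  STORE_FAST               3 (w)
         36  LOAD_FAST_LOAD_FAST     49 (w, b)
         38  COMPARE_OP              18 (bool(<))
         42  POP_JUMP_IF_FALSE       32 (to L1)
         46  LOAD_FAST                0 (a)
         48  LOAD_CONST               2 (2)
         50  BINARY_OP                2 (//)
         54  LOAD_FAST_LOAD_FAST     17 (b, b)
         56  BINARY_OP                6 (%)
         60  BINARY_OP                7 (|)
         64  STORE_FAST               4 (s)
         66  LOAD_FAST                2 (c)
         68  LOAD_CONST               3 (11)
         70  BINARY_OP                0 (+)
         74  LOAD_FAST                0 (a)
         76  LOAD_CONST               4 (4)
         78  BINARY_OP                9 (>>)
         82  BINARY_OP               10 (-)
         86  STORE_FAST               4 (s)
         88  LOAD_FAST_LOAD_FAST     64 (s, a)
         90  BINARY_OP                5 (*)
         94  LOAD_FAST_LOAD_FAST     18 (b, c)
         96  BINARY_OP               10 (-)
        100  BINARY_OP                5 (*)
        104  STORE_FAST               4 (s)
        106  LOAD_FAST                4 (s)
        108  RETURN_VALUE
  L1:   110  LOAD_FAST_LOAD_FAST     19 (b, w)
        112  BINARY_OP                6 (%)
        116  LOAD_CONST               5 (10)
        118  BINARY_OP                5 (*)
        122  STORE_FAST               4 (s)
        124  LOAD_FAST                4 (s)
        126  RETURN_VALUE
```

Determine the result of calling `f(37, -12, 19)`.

LOAD_FAST_LOAD_FAST a,b → push 37,-12. Stack: [37, -12]
BINARY_OP & → 37 & -12 = 36. Stack: [36]
LOAD_FAST a → push 37. Stack: [36, 37]
BINARY_OP + → 36 + 37 = 73. Stack: [73]
STORE_FAST w → w=73. Stack: []
LOAD_FAST_LOAD_FAST a,w → push 37,73. Stack: [37, 73]
BINARY_OP + → 37 + 73 = 110. Stack: [110]
LOAD_FAST c → push 19. Stack: [110, 19]
LOAD_CONST → push 9. Stack: [110, 19, 9]
BINARY_OP | → 19 | 9 = 27. Stack: [110, 27]
BINARY_OP * → 110 * 27 = 2970. Stack: [2970]
STORE_FAST w → w=2970. Stack: []
LOAD_FAST_LOAD_FAST w,b → push 2970,-12. Stack: [2970, -12]
COMPARE_OP bool(<) → 2970 vs -12 = False. Stack: [False]
POP_JUMP_IF_FALSE → pop False; jump. Stack: []
LOAD_FAST_LOAD_FAST b,w → push -12,2970. Stack: [-12, 2970]
BINARY_OP % → -12 % 2970 = 2958. Stack: [2958]
LOAD_CONST → push 10. Stack: [2958, 10]
BINARY_OP * → 2958 * 10 = 29580. Stack: [29580]
STORE_FAST s → s=29580. Stack: []
LOAD_FAST s → push 29580. Stack: [29580]
RETURN_VALUE → return 29580.

29580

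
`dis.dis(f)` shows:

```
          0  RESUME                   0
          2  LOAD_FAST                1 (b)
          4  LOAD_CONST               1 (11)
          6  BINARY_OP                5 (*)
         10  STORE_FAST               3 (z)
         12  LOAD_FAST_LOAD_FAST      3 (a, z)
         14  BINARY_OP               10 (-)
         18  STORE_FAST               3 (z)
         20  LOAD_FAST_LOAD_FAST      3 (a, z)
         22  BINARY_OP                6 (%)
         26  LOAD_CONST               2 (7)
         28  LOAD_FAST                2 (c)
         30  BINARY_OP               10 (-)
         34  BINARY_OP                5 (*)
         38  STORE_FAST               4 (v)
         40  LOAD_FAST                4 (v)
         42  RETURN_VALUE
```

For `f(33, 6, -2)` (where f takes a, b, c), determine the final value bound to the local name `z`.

LOAD_FAST b → push 6. Stack: [6]
LOAD_CONST → push 11. Stack: [6, 11]
BINARY_OP * → 6 * 11 = 66. Stack: [66]
STORE_FAST z → z=66. Stack: []
LOAD_FAST_LOAD_FAST a,z → push 33,66. Stack: [33, 66]
BINARY_OP - → 33 - 66 = -33. Stack: [-33]
STORE_FAST z → z=-33. Stack: []
LOAD_FAST_LOAD_FAST a,z → push 33,-33. Stack: [33, -33]
BINARY_OP % → 33 % -33 = 0. Stack: [0]
LOAD_CONST → push 7. Stack: [0, 7]
LOAD_FAST c → push -2. Stack: [0, 7, -2]
BINARY_OP - → 7 - -2 = 9. Stack: [0, 9]
BINARY_OP * → 0 * 9 = 0. Stack: [0]
STORE_FAST v → v=0. Stack: []
LOAD_FAST v → push 0. Stack: [0]
RETURN_VALUE → return 0.

-33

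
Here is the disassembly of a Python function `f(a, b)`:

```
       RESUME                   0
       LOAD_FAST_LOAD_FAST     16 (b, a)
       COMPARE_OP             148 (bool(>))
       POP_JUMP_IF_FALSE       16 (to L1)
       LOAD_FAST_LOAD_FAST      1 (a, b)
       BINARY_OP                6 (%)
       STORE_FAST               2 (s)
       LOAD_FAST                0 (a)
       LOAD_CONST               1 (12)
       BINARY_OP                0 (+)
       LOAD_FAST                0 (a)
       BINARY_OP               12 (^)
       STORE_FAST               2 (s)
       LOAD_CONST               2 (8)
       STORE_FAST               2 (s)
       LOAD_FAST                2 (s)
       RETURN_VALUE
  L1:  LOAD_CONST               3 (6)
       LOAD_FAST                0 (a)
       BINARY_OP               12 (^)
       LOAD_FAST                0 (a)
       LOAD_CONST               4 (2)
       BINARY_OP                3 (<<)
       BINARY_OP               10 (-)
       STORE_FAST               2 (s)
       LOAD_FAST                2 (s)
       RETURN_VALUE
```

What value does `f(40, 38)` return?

LOAD_FAST_LOAD_FAST b,a → push 38,40. Stack: [38, 40]
COMPARE_OP bool(>) → 38 vs 40 = False. Stack: [False]
POP_JUMP_IF_FALSE → pop False; jump. Stack: []
LOAD_CONST → push 6. Stack: [6]
LOAD_FAST a → push 40. Stack: [6, 40]
BINARY_OP ^ → 6 ^ 40 = 46. Stack: [46]
LOAD_FAST a → push 40. Stack: [46, 40]
LOAD_CONST → push 2. Stack: [46, 40, 2]
BINARY_OP << → 40 << 2 = 160. Stack: [46, 160]
BINARY_OP - → 46 - 160 = -114. Stack: [-114]
STORE_FAST s → s=-114. Stack: []
LOAD_FAST s → push -114. Stack: [-114]
RETURN_VALUE → return -114.

-114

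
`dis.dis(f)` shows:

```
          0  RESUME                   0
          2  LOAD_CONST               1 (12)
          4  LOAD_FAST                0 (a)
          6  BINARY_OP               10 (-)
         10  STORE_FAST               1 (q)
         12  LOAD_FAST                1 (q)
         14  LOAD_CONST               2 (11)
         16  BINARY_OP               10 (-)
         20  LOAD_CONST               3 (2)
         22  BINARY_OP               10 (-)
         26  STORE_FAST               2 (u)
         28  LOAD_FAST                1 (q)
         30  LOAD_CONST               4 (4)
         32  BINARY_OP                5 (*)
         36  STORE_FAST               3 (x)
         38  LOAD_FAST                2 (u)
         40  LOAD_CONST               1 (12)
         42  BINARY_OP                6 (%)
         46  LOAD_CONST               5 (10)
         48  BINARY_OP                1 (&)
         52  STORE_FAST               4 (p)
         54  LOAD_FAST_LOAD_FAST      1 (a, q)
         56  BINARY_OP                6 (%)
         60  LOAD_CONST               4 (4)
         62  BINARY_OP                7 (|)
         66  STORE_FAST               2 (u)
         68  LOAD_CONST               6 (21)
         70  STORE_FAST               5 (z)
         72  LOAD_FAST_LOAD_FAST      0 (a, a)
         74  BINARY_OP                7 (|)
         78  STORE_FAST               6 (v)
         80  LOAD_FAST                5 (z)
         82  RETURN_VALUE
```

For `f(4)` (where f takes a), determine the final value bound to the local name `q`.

8

LOAD_CONST → push 12. Stack: [12]
LOAD_FAST a → push 4. Stack: [12, 4]
BINARY_OP - → 12 - 4 = 8. Stack: [8]
STORE_FAST q → q=8. Stack: []
LOAD_FAST q → push 8. Stack: [8]
LOAD_CONST → push 11. Stack: [8, 11]
BINARY_OP - → 8 - 11 = -3. Stack: [-3]
LOAD_CONST → push 2. Stack: [-3, 2]
BINARY_OP - → -3 - 2 = -5. Stack: [-5]
STORE_FAST u → u=-5. Stack: []
LOAD_FAST q → push 8. Stack: [8]
LOAD_CONST → push 4. Stack: [8, 4]
BINARY_OP * → 8 * 4 = 32. Stack: [32]
STORE_FAST x → x=32. Stack: []
LOAD_FAST u → push -5. Stack: [-5]
LOAD_CONST → push 12. Stack: [-5, 12]
BINARY_OP % → -5 % 12 = 7. Stack: [7]
LOAD_CONST → push 10. Stack: [7, 10]
BINARY_OP & → 7 & 10 = 2. Stack: [2]
STORE_FAST p → p=2. Stack: []
LOAD_FAST_LOAD_FAST a,q → push 4,8. Stack: [4, 8]
BINARY_OP % → 4 % 8 = 4. Stack: [4]
LOAD_CONST → push 4. Stack: [4, 4]
BINARY_OP | → 4 | 4 = 4. Stack: [4]
STORE_FAST u → u=4. Stack: []
LOAD_CONST → push 21. Stack: [21]
STORE_FAST z → z=21. Stack: []
LOAD_FAST_LOAD_FAST a,a → push 4,4. Stack: [4, 4]
BINARY_OP | → 4 | 4 = 4. Stack: [4]
STORE_FAST v → v=4. Stack: []
LOAD_FAST z → push 21. Stack: [21]
RETURN_VALUE → return 21.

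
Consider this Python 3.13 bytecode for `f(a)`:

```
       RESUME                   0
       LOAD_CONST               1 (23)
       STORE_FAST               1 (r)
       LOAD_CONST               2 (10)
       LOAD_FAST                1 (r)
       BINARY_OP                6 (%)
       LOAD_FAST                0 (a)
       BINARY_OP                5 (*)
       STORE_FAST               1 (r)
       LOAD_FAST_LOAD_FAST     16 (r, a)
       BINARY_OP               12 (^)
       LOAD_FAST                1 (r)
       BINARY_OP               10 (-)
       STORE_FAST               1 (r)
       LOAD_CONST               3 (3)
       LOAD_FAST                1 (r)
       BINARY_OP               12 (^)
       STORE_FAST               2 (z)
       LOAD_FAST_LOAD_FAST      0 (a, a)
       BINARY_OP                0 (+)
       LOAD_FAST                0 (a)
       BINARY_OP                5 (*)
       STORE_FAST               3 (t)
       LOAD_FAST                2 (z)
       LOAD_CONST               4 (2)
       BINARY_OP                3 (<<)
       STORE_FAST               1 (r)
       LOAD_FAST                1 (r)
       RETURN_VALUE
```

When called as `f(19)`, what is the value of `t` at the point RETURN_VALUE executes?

LOAD_CONST → push 23. Stack: [23]
STORE_FAST r → r=23. Stack: []
LOAD_CONST → push 10. Stack: [10]
LOAD_FAST r → push 23. Stack: [10, 23]
BINARY_OP % → 10 % 23 = 10. Stack: [10]
LOAD_FAST a → push 19. Stack: [10, 19]
BINARY_OP * → 10 * 19 = 190. Stack: [190]
STORE_FAST r → r=190. Stack: []
LOAD_FAST_LOAD_FAST r,a → push 190,19. Stack: [190, 19]
BINARY_OP ^ → 190 ^ 19 = 173. Stack: [173]
LOAD_FAST r → push 190. Stack: [173, 190]
BINARY_OP - → 173 - 190 = -17. Stack: [-17]
STORE_FAST r → r=-17. Stack: []
LOAD_CONST → push 3. Stack: [3]
LOAD_FAST r → push -17. Stack: [3, -17]
BINARY_OP ^ → 3 ^ -17 = -20. Stack: [-20]
STORE_FAST z → z=-20. Stack: []
LOAD_FAST_LOAD_FAST a,a → push 19,19. Stack: [19, 19]
BINARY_OP + → 19 + 19 = 38. Stack: [38]
LOAD_FAST a → push 19. Stack: [38, 19]
BINARY_OP * → 38 * 19 = 722. Stack: [722]
STORE_FAST t → t=722. Stack: []
LOAD_FAST z → push -20. Stack: [-20]
LOAD_CONST → push 2. Stack: [-20, 2]
BINARY_OP << → -20 << 2 = -80. Stack: [-80]
STORE_FAST r → r=-80. Stack: []
LOAD_FAST r → push -80. Stack: [-80]
RETURN_VALUE → return -80.

722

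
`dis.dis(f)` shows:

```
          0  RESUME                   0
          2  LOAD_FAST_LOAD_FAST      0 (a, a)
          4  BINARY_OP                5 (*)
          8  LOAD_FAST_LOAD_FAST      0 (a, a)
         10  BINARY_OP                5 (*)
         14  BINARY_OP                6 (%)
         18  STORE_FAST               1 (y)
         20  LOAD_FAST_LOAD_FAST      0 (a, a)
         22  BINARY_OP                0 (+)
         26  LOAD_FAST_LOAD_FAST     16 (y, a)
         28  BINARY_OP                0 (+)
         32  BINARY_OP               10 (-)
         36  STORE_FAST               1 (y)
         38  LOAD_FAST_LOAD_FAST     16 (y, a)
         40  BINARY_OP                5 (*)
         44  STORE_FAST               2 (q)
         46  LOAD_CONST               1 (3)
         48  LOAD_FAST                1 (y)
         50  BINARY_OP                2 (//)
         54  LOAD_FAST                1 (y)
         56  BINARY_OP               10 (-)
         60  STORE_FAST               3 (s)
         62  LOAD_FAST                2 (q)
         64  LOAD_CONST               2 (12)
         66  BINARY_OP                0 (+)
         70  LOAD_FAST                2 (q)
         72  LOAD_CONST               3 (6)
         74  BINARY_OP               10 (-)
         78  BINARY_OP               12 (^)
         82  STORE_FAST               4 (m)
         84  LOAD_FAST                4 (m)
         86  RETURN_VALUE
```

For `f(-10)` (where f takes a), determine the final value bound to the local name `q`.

100

LOAD_FAST_LOAD_FAST a,a → push -10,-10. Stack: [-10, -10]
BINARY_OP * → -10 * -10 = 100. Stack: [100]
LOAD_FAST_LOAD_FAST a,a → push -10,-10. Stack: [100, -10, -10]
BINARY_OP * → -10 * -10 = 100. Stack: [100, 100]
BINARY_OP % → 100 % 100 = 0. Stack: [0]
STORE_FAST y → y=0. Stack: []
LOAD_FAST_LOAD_FAST a,a → push -10,-10. Stack: [-10, -10]
BINARY_OP + → -10 + -10 = -20. Stack: [-20]
LOAD_FAST_LOAD_FAST y,a → push 0,-10. Stack: [-20, 0, -10]
BINARY_OP + → 0 + -10 = -10. Stack: [-20, -10]
BINARY_OP - → -20 - -10 = -10. Stack: [-10]
STORE_FAST y → y=-10. Stack: []
LOAD_FAST_LOAD_FAST y,a → push -10,-10. Stack: [-10, -10]
BINARY_OP * → -10 * -10 = 100. Stack: [100]
STORE_FAST q → q=100. Stack: []
LOAD_CONST → push 3. Stack: [3]
LOAD_FAST y → push -10. Stack: [3, -10]
BINARY_OP // → 3 // -10 = -1. Stack: [-1]
LOAD_FAST y → push -10. Stack: [-1, -10]
BINARY_OP - → -1 - -10 = 9. Stack: [9]
STORE_FAST s → s=9. Stack: []
LOAD_FAST q → push 100. Stack: [100]
LOAD_CONST → push 12. Stack: [100, 12]
BINARY_OP + → 100 + 12 = 112. Stack: [112]
LOAD_FAST q → push 100. Stack: [112, 100]
LOAD_CONST → push 6. Stack: [112, 100, 6]
BINARY_OP - → 100 - 6 = 94. Stack: [112, 94]
BINARY_OP ^ → 112 ^ 94 = 46. Stack: [46]
STORE_FAST m → m=46. Stack: []
LOAD_FAST m → push 46. Stack: [46]
RETURN_VALUE → return 46.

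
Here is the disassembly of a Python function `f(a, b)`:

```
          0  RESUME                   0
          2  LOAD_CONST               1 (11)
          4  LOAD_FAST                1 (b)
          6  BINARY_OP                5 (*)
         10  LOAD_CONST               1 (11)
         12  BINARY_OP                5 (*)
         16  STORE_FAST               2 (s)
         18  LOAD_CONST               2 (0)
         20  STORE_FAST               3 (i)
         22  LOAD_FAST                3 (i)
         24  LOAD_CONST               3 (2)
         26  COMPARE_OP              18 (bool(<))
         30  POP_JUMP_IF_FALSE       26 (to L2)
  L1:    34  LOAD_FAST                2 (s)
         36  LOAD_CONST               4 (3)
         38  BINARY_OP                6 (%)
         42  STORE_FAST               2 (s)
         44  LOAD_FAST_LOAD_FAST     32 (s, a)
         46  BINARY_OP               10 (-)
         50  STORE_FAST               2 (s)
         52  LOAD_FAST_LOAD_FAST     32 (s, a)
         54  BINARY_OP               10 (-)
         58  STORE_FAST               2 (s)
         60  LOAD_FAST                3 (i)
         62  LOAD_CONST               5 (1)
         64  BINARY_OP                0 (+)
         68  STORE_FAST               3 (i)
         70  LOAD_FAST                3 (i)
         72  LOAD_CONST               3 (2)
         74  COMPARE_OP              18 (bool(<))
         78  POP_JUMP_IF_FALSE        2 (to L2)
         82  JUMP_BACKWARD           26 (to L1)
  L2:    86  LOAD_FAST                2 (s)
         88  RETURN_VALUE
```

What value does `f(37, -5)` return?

LOAD_CONST → push 11. Stack: [11]
LOAD_FAST b → push -5. Stack: [11, -5]
BINARY_OP * → 11 * -5 = -55. Stack: [-55]
LOAD_CONST → push 11. Stack: [-55, 11]
BINARY_OP * → -55 * 11 = -605. Stack: [-605]
STORE_FAST s → s=-605. Stack: []
LOAD_CONST → push 0. Stack: [0]
STORE_FAST i → i=0. Stack: []
LOAD_FAST i → push 0. Stack: [0]
LOAD_CONST → push 2. Stack: [0, 2]
COMPARE_OP bool(<) → 0 vs 2 = True. Stack: [True]
POP_JUMP_IF_FALSE → pop True; no jump. Stack: []
LOAD_FAST s → push -605. Stack: [-605]
LOAD_CONST → push 3. Stack: [-605, 3]
BINARY_OP % → -605 % 3 = 1. Stack: [1]
STORE_FAST s → s=1. Stack: []
LOAD_FAST_LOAD_FAST s,a → push 1,37. Stack: [1, 37]
BINARY_OP - → 1 - 37 = -36. Stack: [-36]
STORE_FAST s → s=-36. Stack: []
LOAD_FAST_LOAD_FAST s,a → push -36,37. Stack: [-36, 37]
BINARY_OP - → -36 - 37 = -73. Stack: [-73]
STORE_FAST s → s=-73. Stack: []
LOAD_FAST i → push 0. Stack: [0]
LOAD_CONST → push 1. Stack: [0, 1]
BINARY_OP + → 0 + 1 = 1. Stack: [1]
STORE_FAST i → i=1. Stack: []
LOAD_FAST i → push 1. Stack: [1]
LOAD_CONST → push 2. Stack: [1, 2]
COMPARE_OP bool(<) → 1 vs 2 = True. Stack: [True]
POP_JUMP_IF_FALSE → pop True; no jump. Stack: []
LOAD_FAST s → push -73. Stack: [-73]
LOAD_CONST → push 3. Stack: [-73, 3]
BINARY_OP % → -73 % 3 = 2. Stack: [2]
STORE_FAST s → s=2. Stack: []
LOAD_FAST_LOAD_FAST s,a → push 2,37. Stack: [2, 37]
BINARY_OP - → 2 - 37 = -35. Stack: [-35]
STORE_FAST s → s=-35. Stack: []
LOAD_FAST_LOAD_FAST s,a → push -35,37. Stack: [-35, 37]
BINARY_OP - → -35 - 37 = -72. Stack: [-72]
STORE_FAST s → s=-72. Stack: []
LOAD_FAST i → push 1. Stack: [1]
LOAD_CONST → push 1. Stack: [1, 1]
BINARY_OP + → 1 + 1 = 2. Stack: [2]
STORE_FAST i → i=2. Stack: []
LOAD_FAST i → push 2. Stack: [2]
LOAD_CONST → push 2. Stack: [2, 2]
COMPARE_OP bool(<) → 2 vs 2 = False. Stack: [False]
POP_JUMP_IF_FALSE → pop False; jump. Stack: []
LOAD_FAST s → push -72. Stack: [-72]
RETURN_VALUE → return -72.

-72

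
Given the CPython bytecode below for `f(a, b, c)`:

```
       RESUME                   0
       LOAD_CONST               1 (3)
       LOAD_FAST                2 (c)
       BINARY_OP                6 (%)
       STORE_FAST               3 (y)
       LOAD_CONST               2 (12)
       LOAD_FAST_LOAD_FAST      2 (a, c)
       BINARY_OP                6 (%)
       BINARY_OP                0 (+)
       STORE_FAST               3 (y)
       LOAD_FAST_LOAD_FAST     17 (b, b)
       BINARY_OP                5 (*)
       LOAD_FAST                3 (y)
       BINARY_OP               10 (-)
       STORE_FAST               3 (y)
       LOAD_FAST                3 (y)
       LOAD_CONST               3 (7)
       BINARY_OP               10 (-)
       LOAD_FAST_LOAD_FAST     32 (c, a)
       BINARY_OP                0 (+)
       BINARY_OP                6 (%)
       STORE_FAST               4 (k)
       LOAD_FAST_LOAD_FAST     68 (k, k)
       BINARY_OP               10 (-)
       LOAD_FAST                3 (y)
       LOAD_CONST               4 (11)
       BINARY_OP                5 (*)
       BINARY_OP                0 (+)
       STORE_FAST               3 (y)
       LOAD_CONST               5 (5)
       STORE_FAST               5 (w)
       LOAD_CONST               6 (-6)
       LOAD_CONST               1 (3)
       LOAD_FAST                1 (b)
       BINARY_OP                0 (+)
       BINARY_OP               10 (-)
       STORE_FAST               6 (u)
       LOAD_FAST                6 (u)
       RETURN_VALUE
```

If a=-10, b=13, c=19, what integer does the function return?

LOAD_CONST → push 3. Stack: [3]
LOAD_FAST c → push 19. Stack: [3, 19]
BINARY_OP % → 3 % 19 = 3. Stack: [3]
STORE_FAST y → y=3. Stack: []
LOAD_CONST → push 12. Stack: [12]
LOAD_FAST_LOAD_FAST a,c → push -10,19. Stack: [12, -10, 19]
BINARY_OP % → -10 % 19 = 9. Stack: [12, 9]
BINARY_OP + → 12 + 9 = 21. Stack: [21]
STORE_FAST y → y=21. Stack: []
LOAD_FAST_LOAD_FAST b,b → push 13,13. Stack: [13, 13]
BINARY_OP * → 13 * 13 = 169. Stack: [169]
LOAD_FAST y → push 21. Stack: [169, 21]
BINARY_OP - → 169 - 21 = 148. Stack: [148]
STORE_FAST y → y=148. Stack: []
LOAD_FAST y → push 148. Stack: [148]
LOAD_CONST → push 7. Stack: [148, 7]
BINARY_OP - → 148 - 7 = 141. Stack: [141]
LOAD_FAST_LOAD_FAST c,a → push 19,-10. Stack: [141, 19, -10]
BINARY_OP + → 19 + -10 = 9. Stack: [141, 9]
BINARY_OP % → 141 % 9 = 6. Stack: [6]
STORE_FAST k → k=6. Stack: []
LOAD_FAST_LOAD_FAST k,k → push 6,6. Stack: [6, 6]
BINARY_OP - → 6 - 6 = 0. Stack: [0]
LOAD_FAST y → push 148. Stack: [0, 148]
LOAD_CONST → push 11. Stack: [0, 148, 11]
BINARY_OP * → 148 * 11 = 1628. Stack: [0, 1628]
BINARY_OP + → 0 + 1628 = 1628. Stack: [1628]
STORE_FAST y → y=1628. Stack: []
LOAD_CONST → push 5. Stack: [5]
STORE_FAST w → w=5. Stack: []
LOAD_CONST → push -6. Stack: [-6]
LOAD_CONST → push 3. Stack: [-6, 3]
LOAD_FAST b → push 13. Stack: [-6, 3, 13]
BINARY_OP + → 3 + 13 = 16. Stack: [-6, 16]
BINARY_OP - → -6 - 16 = -22. Stack: [-22]
STORE_FAST u → u=-22. Stack: []
LOAD_FAST u → push -22. Stack: [-22]
RETURN_VALUE → return -22.

-22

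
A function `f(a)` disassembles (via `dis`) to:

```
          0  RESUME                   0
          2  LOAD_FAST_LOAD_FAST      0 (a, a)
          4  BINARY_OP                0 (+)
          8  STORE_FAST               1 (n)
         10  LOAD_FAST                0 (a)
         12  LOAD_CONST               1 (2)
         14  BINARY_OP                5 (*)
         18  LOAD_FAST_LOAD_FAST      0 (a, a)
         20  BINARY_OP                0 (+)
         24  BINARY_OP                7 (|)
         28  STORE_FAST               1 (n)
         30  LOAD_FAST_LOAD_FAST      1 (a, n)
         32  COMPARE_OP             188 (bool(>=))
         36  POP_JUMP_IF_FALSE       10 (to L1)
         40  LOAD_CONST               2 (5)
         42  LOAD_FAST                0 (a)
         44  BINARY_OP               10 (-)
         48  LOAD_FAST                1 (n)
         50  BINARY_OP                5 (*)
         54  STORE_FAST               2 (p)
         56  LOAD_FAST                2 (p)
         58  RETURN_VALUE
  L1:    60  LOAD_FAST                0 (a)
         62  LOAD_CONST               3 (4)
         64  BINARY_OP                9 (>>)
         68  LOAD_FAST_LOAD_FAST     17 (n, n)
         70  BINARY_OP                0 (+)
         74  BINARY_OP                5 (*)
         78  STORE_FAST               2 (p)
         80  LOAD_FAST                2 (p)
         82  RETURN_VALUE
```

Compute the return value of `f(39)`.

LOAD_FAST_LOAD_FAST a,a → push 39,39. Stack: [39, 39]
BINARY_OP + → 39 + 39 = 78. Stack: [78]
STORE_FAST n → n=78. Stack: []
LOAD_FAST a → push 39. Stack: [39]
LOAD_CONST → push 2. Stack: [39, 2]
BINARY_OP * → 39 * 2 = 78. Stack: [78]
LOAD_FAST_LOAD_FAST a,a → push 39,39. Stack: [78, 39, 39]
BINARY_OP + → 39 + 39 = 78. Stack: [78, 78]
BINARY_OP | → 78 | 78 = 78. Stack: [78]
STORE_FAST n → n=78. Stack: []
LOAD_FAST_LOAD_FAST a,n → push 39,78. Stack: [39, 78]
COMPARE_OP bool(>=) → 39 vs 78 = False. Stack: [False]
POP_JUMP_IF_FALSE → pop False; jump. Stack: []
LOAD_FAST a → push 39. Stack: [39]
LOAD_CONST → push 4. Stack: [39, 4]
BINARY_OP >> → 39 >> 4 = 2. Stack: [2]
LOAD_FAST_LOAD_FAST n,n → push 78,78. Stack: [2, 78, 78]
BINARY_OP + → 78 + 78 = 156. Stack: [2, 156]
BINARY_OP * → 2 * 156 = 312. Stack: [312]
STORE_FAST p → p=312. Stack: []
LOAD_FAST p → push 312. Stack: [312]
RETURN_VALUE → return 312.

312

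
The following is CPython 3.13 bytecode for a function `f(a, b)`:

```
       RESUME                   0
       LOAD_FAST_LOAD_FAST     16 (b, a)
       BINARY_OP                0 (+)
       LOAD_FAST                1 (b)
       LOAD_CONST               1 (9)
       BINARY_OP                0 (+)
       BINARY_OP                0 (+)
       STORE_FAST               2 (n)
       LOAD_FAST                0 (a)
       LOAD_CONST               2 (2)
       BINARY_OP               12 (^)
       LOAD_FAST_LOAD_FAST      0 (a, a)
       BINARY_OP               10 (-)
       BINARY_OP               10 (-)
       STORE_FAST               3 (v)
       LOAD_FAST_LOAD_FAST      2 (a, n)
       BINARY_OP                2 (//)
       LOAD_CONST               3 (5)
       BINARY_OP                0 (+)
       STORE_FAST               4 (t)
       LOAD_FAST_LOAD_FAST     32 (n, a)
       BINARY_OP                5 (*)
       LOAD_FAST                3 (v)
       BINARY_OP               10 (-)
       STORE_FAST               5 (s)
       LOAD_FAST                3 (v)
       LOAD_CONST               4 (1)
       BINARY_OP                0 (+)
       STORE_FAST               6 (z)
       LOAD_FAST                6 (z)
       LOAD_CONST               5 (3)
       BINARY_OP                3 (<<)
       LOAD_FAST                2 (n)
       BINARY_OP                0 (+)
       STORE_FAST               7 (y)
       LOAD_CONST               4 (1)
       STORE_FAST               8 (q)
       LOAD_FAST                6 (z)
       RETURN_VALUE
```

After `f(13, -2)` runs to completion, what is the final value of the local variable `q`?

1

LOAD_FAST_LOAD_FAST b,a → push -2,13. Stack: [-2, 13]
BINARY_OP + → -2 + 13 = 11. Stack: [11]
LOAD_FAST b → push -2. Stack: [11, -2]
LOAD_CONST → push 9. Stack: [11, -2, 9]
BINARY_OP + → -2 + 9 = 7. Stack: [11, 7]
BINARY_OP + → 11 + 7 = 18. Stack: [18]
STORE_FAST n → n=18. Stack: []
LOAD_FAST a → push 13. Stack: [13]
LOAD_CONST → push 2. Stack: [13, 2]
BINARY_OP ^ → 13 ^ 2 = 15. Stack: [15]
LOAD_FAST_LOAD_FAST a,a → push 13,13. Stack: [15, 13, 13]
BINARY_OP - → 13 - 13 = 0. Stack: [15, 0]
BINARY_OP - → 15 - 0 = 15. Stack: [15]
STORE_FAST v → v=15. Stack: []
LOAD_FAST_LOAD_FAST a,n → push 13,18. Stack: [13, 18]
BINARY_OP // → 13 // 18 = 0. Stack: [0]
LOAD_CONST → push 5. Stack: [0, 5]
BINARY_OP + → 0 + 5 = 5. Stack: [5]
STORE_FAST t → t=5. Stack: []
LOAD_FAST_LOAD_FAST n,a → push 18,13. Stack: [18, 13]
BINARY_OP * → 18 * 13 = 234. Stack: [234]
LOAD_FAST v → push 15. Stack: [234, 15]
BINARY_OP - → 234 - 15 = 219. Stack: [219]
STORE_FAST s → s=219. Stack: []
LOAD_FAST v → push 15. Stack: [15]
LOAD_CONST → push 1. Stack: [15, 1]
BINARY_OP + → 15 + 1 = 16. Stack: [16]
STORE_FAST z → z=16. Stack: []
LOAD_FAST z → push 16. Stack: [16]
LOAD_CONST → push 3. Stack: [16, 3]
BINARY_OP << → 16 << 3 = 128. Stack: [128]
LOAD_FAST n → push 18. Stack: [128, 18]
BINARY_OP + → 128 + 18 = 146. Stack: [146]
STORE_FAST y → y=146. Stack: []
LOAD_CONST → push 1. Stack: [1]
STORE_FAST q → q=1. Stack: []
LOAD_FAST z → push 16. Stack: [16]
RETURN_VALUE → return 16.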